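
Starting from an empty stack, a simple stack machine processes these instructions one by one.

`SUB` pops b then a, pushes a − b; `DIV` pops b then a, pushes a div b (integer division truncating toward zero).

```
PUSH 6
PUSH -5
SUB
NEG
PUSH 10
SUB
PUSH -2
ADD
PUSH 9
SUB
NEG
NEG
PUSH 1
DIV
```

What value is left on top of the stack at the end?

-32

PUSH 6  -> [6]
PUSH -5 -> [6, -5]
SUB     -> [11]
NEG     -> [-11]
PUSH 10 -> [-11, 10]
SUB     -> [-21]
PUSH -2 -> [-21, -2]
ADD     -> [-23]
PUSH 9  -> [-23, 9]
SUB     -> [-32]
NEG     -> [32]
NEG     -> [-32]
PUSH 1  -> [-32, 1]
DIV     -> [-32]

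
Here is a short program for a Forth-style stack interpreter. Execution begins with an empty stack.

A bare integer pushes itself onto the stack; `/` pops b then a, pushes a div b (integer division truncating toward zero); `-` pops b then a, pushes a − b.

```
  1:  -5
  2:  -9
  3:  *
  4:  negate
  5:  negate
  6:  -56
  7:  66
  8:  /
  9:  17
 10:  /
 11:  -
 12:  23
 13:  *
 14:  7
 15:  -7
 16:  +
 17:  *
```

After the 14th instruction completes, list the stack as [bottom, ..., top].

[1035, 7]

-5     → -5
-9     → -5 -9
*      → 45
negate → -45
negate → 45
-56    → 45 -56
66     → 45 -56 66
/      → 45 0
17     → 45 0 17
/      → 45 0
-      → 45
23     → 45 23
*      → 1035
7      → 1035 7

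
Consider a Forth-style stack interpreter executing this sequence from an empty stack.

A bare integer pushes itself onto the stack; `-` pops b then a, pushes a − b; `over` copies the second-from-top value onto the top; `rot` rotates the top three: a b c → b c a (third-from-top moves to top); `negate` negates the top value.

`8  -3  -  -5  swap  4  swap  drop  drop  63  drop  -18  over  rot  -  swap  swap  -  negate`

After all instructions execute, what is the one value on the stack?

8      -> 8
-3     -> 8 -3
-      -> 11
-5     -> 11 -5
swap   -> -5 11
4      -> -5 11 4
swap   -> -5 4 11
drop   -> -5 4
drop   -> -5
63     -> -5 63
drop   -> -5
-18    -> -5 -18
over   -> -5 -18 -5
rot    -> -18 -5 -5
-      -> -18 0
swap   -> 0 -18
swap   -> -18 0
-      -> -18
negate -> 18

18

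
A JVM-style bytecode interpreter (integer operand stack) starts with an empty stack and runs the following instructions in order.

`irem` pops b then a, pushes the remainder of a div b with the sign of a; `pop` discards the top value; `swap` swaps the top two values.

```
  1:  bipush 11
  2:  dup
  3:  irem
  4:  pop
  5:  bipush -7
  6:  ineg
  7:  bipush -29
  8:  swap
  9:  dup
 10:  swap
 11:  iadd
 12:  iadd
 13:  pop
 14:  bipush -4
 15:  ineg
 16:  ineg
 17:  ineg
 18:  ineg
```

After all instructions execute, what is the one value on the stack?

bipush 11  -> 11
dup        -> 11 11
irem       -> 0
pop        -> (empty)
bipush -7  -> -7
ineg       -> 7
bipush -29 -> 7 -29
swap       -> -29 7
dup        -> -29 7 7
swap       -> -29 7 7
iadd       -> -29 14
iadd       -> -15
pop        -> (empty)
bipush -4  -> -4
ineg       -> 4
ineg       -> -4
ineg       -> 4
ineg       -> -4

-4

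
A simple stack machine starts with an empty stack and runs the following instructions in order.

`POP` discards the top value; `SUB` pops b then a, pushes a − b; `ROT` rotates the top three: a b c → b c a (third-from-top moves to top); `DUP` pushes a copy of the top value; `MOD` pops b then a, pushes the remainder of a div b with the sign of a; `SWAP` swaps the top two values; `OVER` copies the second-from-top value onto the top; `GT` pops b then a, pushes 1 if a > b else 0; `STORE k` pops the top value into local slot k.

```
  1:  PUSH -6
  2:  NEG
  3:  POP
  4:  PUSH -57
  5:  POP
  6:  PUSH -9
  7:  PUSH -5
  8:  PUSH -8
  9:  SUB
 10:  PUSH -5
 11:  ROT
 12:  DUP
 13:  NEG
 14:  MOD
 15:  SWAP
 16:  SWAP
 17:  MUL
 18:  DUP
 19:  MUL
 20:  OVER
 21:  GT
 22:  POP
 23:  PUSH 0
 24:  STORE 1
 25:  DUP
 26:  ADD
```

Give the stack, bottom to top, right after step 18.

[3, 0, 0]

PUSH -6  -> [-6]
NEG      -> [6]
POP      -> []
PUSH -57 -> [-57]
POP      -> []
PUSH -9  -> [-9]
PUSH -5  -> [-9, -5]
PUSH -8  -> [-9, -5, -8]
SUB      -> [-9, 3]
PUSH -5  -> [-9, 3, -5]
ROT      -> [3, -5, -9]
DUP      -> [3, -5, -9, -9]
NEG      -> [3, -5, -9, 9]
MOD      -> [3, -5, 0]
SWAP     -> [3, 0, -5]
SWAP     -> [3, -5, 0]
MUL      -> [3, 0]
DUP      -> [3, 0, 0]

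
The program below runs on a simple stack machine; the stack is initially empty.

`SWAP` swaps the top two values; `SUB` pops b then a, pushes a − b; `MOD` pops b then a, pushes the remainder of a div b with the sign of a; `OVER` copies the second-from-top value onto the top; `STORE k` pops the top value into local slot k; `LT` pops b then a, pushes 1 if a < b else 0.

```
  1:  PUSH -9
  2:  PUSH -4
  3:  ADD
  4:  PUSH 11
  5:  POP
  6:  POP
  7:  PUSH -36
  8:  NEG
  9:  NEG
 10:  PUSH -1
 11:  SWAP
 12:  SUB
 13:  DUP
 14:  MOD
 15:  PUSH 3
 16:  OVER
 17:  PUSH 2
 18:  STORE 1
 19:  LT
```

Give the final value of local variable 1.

2

PUSH -9  → [-9]
PUSH -4  → [-9, -4]
ADD      → [-13]
PUSH 11  → [-13, 11]
POP      → [-13]
POP      → []
PUSH -36 → [-36]
NEG      → [36]
NEG      → [-36]
PUSH -1  → [-36, -1]
SWAP     → [-1, -36]
SUB      → [35]
DUP      → [35, 35]
MOD      → [0]
PUSH 3   → [0, 3]
OVER     → [0, 3, 0]
PUSH 2   → [0, 3, 0, 2]
STORE 1  → [0, 3, 0]
LT       → [0, 0]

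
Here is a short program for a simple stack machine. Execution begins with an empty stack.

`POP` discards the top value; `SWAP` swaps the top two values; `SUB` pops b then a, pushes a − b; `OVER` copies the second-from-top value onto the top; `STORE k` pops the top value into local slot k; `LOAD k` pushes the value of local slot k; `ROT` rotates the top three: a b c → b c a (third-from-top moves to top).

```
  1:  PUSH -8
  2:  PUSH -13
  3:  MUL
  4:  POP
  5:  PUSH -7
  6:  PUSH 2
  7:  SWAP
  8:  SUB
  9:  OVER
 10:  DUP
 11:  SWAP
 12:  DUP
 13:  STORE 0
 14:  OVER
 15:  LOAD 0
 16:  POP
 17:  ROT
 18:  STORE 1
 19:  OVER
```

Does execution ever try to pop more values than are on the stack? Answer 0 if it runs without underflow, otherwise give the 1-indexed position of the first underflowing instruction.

PUSH -8  : -8
PUSH -13 : -8 -13
MUL      : 104
POP      : (empty)
PUSH -7  : -7
PUSH 2   : -7 2
SWAP     : 2 -7
SUB      : 9
OVER  — needs 2 operands, stack has 1 → underflow

9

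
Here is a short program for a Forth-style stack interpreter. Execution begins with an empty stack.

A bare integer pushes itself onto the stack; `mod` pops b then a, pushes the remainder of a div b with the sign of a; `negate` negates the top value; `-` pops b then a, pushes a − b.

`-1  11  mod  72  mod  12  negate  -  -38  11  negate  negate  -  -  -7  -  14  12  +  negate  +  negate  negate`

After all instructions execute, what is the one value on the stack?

41

-1     : -1
11     : -1 11
mod    : -1
72     : -1 72
mod    : -1
12     : -1 12
negate : -1 -12
-      : 11
-38    : 11 -38
11     : 11 -38 11
negate : 11 -38 -11
negate : 11 -38 11
-      : 11 -49
-      : 60
-7     : 60 -7
-      : 67
14     : 67 14
12     : 67 14 12
+      : 67 26
negate : 67 -26
+      : 41
negate : -41
negate : 41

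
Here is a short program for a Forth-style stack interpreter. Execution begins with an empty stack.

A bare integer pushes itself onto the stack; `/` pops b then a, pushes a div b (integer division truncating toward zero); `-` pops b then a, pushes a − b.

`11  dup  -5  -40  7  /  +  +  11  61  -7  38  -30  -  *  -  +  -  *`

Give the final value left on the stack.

-6017

11  : [11]
dup : [11, 11]
-5  : [11, 11, -5]
-40 : [11, 11, -5, -40]
7   : [11, 11, -5, -40, 7]
/   : [11, 11, -5, -5]
+   : [11, 11, -10]
+   : [11, 1]
11  : [11, 1, 11]
61  : [11, 1, 11, 61]
-7  : [11, 1, 11, 61, -7]
38  : [11, 1, 11, 61, -7, 38]
-30 : [11, 1, 11, 61, -7, 38, -30]
-   : [11, 1, 11, 61, -7, 68]
*   : [11, 1, 11, 61, -476]
-   : [11, 1, 11, 537]
+   : [11, 1, 548]
-   : [11, -547]
*   : [-6017]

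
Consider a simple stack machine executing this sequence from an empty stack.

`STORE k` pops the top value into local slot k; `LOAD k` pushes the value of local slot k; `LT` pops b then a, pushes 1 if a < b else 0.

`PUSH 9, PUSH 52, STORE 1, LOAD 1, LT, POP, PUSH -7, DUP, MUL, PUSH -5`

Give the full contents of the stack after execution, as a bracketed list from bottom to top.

[49, -5]

PUSH 9  -> 9
PUSH 52 -> 9 52
STORE 1 -> 9
LOAD 1  -> 9 52
LT      -> 1
POP     -> (empty)
PUSH -7 -> -7
DUP     -> -7 -7
MUL     -> 49
PUSH -5 -> 49 -5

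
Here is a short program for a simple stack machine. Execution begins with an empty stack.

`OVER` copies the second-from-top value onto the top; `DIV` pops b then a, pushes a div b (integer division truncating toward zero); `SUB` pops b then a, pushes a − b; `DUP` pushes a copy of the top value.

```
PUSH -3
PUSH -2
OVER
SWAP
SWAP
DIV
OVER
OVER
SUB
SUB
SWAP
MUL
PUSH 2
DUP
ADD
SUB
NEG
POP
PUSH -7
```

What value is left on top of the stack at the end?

-7

PUSH -3 -> [-3]
PUSH -2 -> [-3, -2]
OVER    -> [-3, -2, -3]
SWAP    -> [-3, -3, -2]
SWAP    -> [-3, -2, -3]
DIV     -> [-3, 0]
OVER    -> [-3, 0, -3]
OVER    -> [-3, 0, -3, 0]
SUB     -> [-3, 0, -3]
SUB     -> [-3, 3]
SWAP    -> [3, -3]
MUL     -> [-9]
PUSH 2  -> [-9, 2]
DUP     -> [-9, 2, 2]
ADD     -> [-9, 4]
SUB     -> [-13]
NEG     -> [13]
POP     -> []
PUSH -7 -> [-7]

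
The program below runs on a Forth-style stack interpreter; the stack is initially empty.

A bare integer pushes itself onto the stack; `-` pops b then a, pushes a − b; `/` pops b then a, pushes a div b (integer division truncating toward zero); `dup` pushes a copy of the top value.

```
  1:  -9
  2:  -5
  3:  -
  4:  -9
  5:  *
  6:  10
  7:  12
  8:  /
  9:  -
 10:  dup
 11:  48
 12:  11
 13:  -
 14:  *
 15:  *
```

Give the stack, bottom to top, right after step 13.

-9  → [-9]
-5  → [-9, -5]
-   → [-4]
-9  → [-4, -9]
*   → [36]
10  → [36, 10]
12  → [36, 10, 12]
/   → [36, 0]
-   → [36]
dup → [36, 36]
48  → [36, 36, 48]
11  → [36, 36, 48, 11]
-   → [36, 36, 37]

[36, 36, 37]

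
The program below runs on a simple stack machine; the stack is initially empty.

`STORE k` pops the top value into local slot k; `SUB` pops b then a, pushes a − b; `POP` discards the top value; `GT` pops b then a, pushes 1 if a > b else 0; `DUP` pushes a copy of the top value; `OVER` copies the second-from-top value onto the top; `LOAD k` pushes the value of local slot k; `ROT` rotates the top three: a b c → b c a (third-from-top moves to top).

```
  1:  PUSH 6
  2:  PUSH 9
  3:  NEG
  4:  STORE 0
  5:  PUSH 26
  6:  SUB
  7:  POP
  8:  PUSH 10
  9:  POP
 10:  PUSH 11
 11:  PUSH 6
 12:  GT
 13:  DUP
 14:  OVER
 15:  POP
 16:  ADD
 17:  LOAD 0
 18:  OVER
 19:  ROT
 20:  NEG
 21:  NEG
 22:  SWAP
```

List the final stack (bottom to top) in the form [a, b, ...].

[-9, 2, 2]

PUSH 6  -> 6
PUSH 9  -> 6 9
NEG     -> 6 -9
STORE 0 -> 6
PUSH 26 -> 6 26
SUB     -> -20
POP     -> (empty)
PUSH 10 -> 10
POP     -> (empty)
PUSH 11 -> 11
PUSH 6  -> 11 6
GT      -> 1
DUP     -> 1 1
OVER    -> 1 1 1
POP     -> 1 1
ADD     -> 2
LOAD 0  -> 2 -9
OVER    -> 2 -9 2
ROT     -> -9 2 2
NEG     -> -9 2 -2
NEG     -> -9 2 2
SWAP    -> -9 2 2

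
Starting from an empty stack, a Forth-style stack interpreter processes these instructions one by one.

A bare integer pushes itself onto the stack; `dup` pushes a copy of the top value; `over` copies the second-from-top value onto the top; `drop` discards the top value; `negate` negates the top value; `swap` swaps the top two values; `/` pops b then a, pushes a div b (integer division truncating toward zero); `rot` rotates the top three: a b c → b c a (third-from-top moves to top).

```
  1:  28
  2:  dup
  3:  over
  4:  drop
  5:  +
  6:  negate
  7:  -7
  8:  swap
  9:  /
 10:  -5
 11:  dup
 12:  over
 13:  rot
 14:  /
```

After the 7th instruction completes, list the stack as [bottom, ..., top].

28     → [28]
dup    → [28, 28]
over   → [28, 28, 28]
drop   → [28, 28]
+      → [56]
negate → [-56]
-7     → [-56, -7]

[-56, -7]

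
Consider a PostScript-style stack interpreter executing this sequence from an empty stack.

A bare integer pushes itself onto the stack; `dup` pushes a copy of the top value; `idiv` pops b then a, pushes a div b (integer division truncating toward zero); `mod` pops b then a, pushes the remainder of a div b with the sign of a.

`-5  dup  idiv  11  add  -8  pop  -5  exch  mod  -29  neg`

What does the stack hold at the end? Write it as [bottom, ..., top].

-5   : [-5]
dup  : [-5, -5]
idiv : [1]
11   : [1, 11]
add  : [12]
-8   : [12, -8]
pop  : [12]
-5   : [12, -5]
exch : [-5, 12]
mod  : [-5]
-29  : [-5, -29]
neg  : [-5, 29]

[-5, 29]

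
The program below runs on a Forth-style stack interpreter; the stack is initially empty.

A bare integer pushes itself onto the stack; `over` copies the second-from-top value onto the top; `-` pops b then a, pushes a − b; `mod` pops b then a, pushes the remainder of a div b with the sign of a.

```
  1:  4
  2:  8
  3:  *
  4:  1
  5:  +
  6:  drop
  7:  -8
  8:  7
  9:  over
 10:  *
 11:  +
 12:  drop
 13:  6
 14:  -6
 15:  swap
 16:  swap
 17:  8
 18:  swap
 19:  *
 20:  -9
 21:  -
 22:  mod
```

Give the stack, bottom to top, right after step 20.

[6, -48, -9]

4    -> [4]
8    -> [4, 8]
*    -> [32]
1    -> [32, 1]
+    -> [33]
drop -> []
-8   -> [-8]
7    -> [-8, 7]
over -> [-8, 7, -8]
*    -> [-8, -56]
+    -> [-64]
drop -> []
6    -> [6]
-6   -> [6, -6]
swap -> [-6, 6]
swap -> [6, -6]
8    -> [6, -6, 8]
swap -> [6, 8, -6]
*    -> [6, -48]
-9   -> [6, -48, -9]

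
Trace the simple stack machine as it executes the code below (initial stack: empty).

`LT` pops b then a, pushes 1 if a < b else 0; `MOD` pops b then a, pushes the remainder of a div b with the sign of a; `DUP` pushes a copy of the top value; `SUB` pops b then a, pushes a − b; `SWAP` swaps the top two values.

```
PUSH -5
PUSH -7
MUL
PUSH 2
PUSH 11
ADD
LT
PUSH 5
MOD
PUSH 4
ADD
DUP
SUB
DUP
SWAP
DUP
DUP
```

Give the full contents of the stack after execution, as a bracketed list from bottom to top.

PUSH -5 → -5
PUSH -7 → -5 -7
MUL     → 35
PUSH 2  → 35 2
PUSH 11 → 35 2 11
ADD     → 35 13
LT      → 0
PUSH 5  → 0 5
MOD     → 0
PUSH 4  → 0 4
ADD     → 4
DUP     → 4 4
SUB     → 0
DUP     → 0 0
SWAP    → 0 0
DUP     → 0 0 0
DUP     → 0 0 0 0

[0, 0, 0, 0]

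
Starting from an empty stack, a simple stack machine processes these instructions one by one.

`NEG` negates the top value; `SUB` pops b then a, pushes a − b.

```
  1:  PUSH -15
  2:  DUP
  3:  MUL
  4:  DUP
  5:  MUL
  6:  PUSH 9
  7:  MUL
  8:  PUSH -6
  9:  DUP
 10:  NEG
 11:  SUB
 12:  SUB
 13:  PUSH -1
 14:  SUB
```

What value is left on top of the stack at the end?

455638

PUSH -15 : [-15]
DUP      : [-15, -15]
MUL      : [225]
DUP      : [225, 225]
MUL      : [50625]
PUSH 9   : [50625, 9]
MUL      : [455625]
PUSH -6  : [455625, -6]
DUP      : [455625, -6, -6]
NEG      : [455625, -6, 6]
SUB      : [455625, -12]
SUB      : [455637]
PUSH -1  : [455637, -1]
SUB      : [455638]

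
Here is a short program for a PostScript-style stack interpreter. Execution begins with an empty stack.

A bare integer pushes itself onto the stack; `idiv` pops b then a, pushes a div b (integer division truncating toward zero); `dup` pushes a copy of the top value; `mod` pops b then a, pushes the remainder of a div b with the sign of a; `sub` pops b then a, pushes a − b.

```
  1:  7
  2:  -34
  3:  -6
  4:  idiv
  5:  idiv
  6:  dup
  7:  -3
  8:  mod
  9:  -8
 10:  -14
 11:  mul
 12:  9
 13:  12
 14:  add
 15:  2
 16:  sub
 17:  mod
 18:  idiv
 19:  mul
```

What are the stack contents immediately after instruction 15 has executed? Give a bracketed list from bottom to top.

7    : [7]
-34  : [7, -34]
-6   : [7, -34, -6]
idiv : [7, 5]
idiv : [1]
dup  : [1, 1]
-3   : [1, 1, -3]
mod  : [1, 1]
-8   : [1, 1, -8]
-14  : [1, 1, -8, -14]
mul  : [1, 1, 112]
9    : [1, 1, 112, 9]
12   : [1, 1, 112, 9, 12]
add  : [1, 1, 112, 21]
2    : [1, 1, 112, 21, 2]

[1, 1, 112, 21, 2]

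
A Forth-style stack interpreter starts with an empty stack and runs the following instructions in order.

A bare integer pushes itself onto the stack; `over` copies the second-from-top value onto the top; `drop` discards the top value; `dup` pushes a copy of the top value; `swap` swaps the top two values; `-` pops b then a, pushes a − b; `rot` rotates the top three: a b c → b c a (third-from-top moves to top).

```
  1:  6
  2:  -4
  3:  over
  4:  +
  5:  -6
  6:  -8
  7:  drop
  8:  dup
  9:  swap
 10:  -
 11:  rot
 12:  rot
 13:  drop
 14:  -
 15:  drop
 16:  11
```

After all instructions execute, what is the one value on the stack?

6     6
-4    6 -4
over  6 -4 6
+     6 2
-6    6 2 -6
-8    6 2 -6 -8
drop  6 2 -6
dup   6 2 -6 -6
swap  6 2 -6 -6
-     6 2 0
rot   2 0 6
rot   0 6 2
drop  0 6
-     -6
drop  (empty)
11    11

11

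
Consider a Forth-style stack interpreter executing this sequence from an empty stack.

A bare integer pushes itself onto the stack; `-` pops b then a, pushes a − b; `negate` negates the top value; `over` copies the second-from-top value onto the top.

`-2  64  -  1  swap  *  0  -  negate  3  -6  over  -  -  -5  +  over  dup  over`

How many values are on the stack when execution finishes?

-2     : [-2]
64     : [-2, 64]
-      : [-66]
1      : [-66, 1]
swap   : [1, -66]
*      : [-66]
0      : [-66, 0]
-      : [-66]
negate : [66]
3      : [66, 3]
-6     : [66, 3, -6]
over   : [66, 3, -6, 3]
-      : [66, 3, -9]
-      : [66, 12]
-5     : [66, 12, -5]
+      : [66, 7]
over   : [66, 7, 66]
dup    : [66, 7, 66, 66]
over   : [66, 7, 66, 66, 66]

5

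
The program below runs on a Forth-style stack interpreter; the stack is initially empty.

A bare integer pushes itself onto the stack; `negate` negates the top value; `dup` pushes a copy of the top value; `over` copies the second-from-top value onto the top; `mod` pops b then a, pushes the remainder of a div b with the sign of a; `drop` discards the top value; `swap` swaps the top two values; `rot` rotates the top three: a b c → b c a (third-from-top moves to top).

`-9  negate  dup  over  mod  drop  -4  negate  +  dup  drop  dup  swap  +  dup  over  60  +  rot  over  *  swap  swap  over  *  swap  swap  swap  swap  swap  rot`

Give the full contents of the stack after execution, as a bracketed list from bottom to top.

[192296, 86, 26]

-9     -> [-9]
negate -> [9]
dup    -> [9, 9]
over   -> [9, 9, 9]
mod    -> [9, 0]
drop   -> [9]
-4     -> [9, -4]
negate -> [9, 4]
+      -> [13]
dup    -> [13, 13]
drop   -> [13]
dup    -> [13, 13]
swap   -> [13, 13]
+      -> [26]
dup    -> [26, 26]
over   -> [26, 26, 26]
60     -> [26, 26, 26, 60]
+      -> [26, 26, 86]
rot    -> [26, 86, 26]
over   -> [26, 86, 26, 86]
*      -> [26, 86, 2236]
swap   -> [26, 2236, 86]
swap   -> [26, 86, 2236]
over   -> [26, 86, 2236, 86]
*      -> [26, 86, 192296]
swap   -> [26, 192296, 86]
swap   -> [26, 86, 192296]
swap   -> [26, 192296, 86]
swap   -> [26, 86, 192296]
swap   -> [26, 192296, 86]
rot    -> [192296, 86, 26]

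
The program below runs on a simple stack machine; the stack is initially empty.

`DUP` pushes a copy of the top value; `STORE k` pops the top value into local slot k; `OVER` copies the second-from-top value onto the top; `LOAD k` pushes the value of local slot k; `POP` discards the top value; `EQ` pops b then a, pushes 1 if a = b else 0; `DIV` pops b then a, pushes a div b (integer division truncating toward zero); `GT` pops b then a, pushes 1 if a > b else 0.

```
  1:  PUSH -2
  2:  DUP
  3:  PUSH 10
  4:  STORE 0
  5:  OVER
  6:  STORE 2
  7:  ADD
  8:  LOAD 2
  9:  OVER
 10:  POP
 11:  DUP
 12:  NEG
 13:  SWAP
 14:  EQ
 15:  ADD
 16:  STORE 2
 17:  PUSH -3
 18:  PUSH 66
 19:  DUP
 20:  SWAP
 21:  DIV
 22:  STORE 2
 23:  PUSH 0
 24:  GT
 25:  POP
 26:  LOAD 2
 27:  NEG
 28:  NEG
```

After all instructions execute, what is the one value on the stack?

1

PUSH -2 -> [-2]
DUP     -> [-2, -2]
PUSH 10 -> [-2, -2, 10]
STORE 0 -> [-2, -2]
OVER    -> [-2, -2, -2]
STORE 2 -> [-2, -2]
ADD     -> [-4]
LOAD 2  -> [-4, -2]
OVER    -> [-4, -2, -4]
POP     -> [-4, -2]
DUP     -> [-4, -2, -2]
NEG     -> [-4, -2, 2]
SWAP    -> [-4, 2, -2]
EQ      -> [-4, 0]
ADD     -> [-4]
STORE 2 -> []
PUSH -3 -> [-3]
PUSH 66 -> [-3, 66]
DUP     -> [-3, 66, 66]
SWAP    -> [-3, 66, 66]
DIV     -> [-3, 1]
STORE 2 -> [-3]
PUSH 0  -> [-3, 0]
GT      -> [0]
POP     -> []
LOAD 2  -> [1]
NEG     -> [-1]
NEG     -> [1]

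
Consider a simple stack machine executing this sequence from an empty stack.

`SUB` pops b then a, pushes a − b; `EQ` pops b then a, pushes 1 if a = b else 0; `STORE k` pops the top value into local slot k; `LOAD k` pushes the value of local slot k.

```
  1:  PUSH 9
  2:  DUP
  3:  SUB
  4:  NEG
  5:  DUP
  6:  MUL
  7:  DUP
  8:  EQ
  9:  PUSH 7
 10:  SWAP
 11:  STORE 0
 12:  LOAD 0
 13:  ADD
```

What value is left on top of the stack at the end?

8

PUSH 9  -> [9]
DUP     -> [9, 9]
SUB     -> [0]
NEG     -> [0]
DUP     -> [0, 0]
MUL     -> [0]
DUP     -> [0, 0]
EQ      -> [1]
PUSH 7  -> [1, 7]
SWAP    -> [7, 1]
STORE 0 -> [7]
LOAD 0  -> [7, 1]
ADD     -> [8]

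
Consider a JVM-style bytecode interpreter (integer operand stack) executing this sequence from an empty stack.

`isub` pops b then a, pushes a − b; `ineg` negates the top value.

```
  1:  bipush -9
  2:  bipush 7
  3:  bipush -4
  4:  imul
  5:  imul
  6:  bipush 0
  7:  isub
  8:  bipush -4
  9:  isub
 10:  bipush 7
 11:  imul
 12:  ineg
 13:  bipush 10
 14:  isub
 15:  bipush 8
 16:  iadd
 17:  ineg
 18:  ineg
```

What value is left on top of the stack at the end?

-1794

bipush -9 : -9
bipush 7  : -9 7
bipush -4 : -9 7 -4
imul      : -9 -28
imul      : 252
bipush 0  : 252 0
isub      : 252
bipush -4 : 252 -4
isub      : 256
bipush 7  : 256 7
imul      : 1792
ineg      : -1792
bipush 10 : -1792 10
isub      : -1802
bipush 8  : -1802 8
iadd      : -1794
ineg      : 1794
ineg      : -1794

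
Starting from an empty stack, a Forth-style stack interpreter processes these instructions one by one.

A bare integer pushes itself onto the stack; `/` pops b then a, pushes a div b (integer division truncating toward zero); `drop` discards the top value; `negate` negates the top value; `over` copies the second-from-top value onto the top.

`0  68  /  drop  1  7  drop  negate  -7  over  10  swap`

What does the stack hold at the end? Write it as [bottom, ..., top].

[-1, -7, 10, -1]

0      -> 0
68     -> 0 68
/      -> 0
drop   -> (empty)
1      -> 1
7      -> 1 7
drop   -> 1
negate -> -1
-7     -> -1 -7
over   -> -1 -7 -1
10     -> -1 -7 -1 10
swap   -> -1 -7 10 -1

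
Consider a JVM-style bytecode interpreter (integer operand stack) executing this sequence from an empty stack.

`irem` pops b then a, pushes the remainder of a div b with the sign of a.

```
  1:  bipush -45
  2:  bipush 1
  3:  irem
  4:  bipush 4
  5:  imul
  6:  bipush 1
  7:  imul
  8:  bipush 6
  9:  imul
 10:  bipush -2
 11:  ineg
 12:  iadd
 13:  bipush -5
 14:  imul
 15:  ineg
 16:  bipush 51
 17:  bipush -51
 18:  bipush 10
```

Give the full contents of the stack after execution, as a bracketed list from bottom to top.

[10, 51, -51, 10]

bipush -45  [-45]
bipush 1    [-45, 1]
irem        [0]
bipush 4    [0, 4]
imul        [0]
bipush 1    [0, 1]
imul        [0]
bipush 6    [0, 6]
imul        [0]
bipush -2   [0, -2]
ineg        [0, 2]
iadd        [2]
bipush -5   [2, -5]
imul        [-10]
ineg        [10]
bipush 51   [10, 51]
bipush -51  [10, 51, -51]
bipush 10   [10, 51, -51, 10]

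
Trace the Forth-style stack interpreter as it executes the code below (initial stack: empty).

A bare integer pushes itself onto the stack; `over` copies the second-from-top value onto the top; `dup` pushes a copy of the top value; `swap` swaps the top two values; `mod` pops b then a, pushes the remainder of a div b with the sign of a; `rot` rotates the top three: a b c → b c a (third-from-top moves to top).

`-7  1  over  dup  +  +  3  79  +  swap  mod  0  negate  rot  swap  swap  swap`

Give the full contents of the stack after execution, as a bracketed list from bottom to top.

-7      -7
1       -7 1
over    -7 1 -7
dup     -7 1 -7 -7
+       -7 1 -14
+       -7 -13
3       -7 -13 3
79      -7 -13 3 79
+       -7 -13 82
swap    -7 82 -13
mod     -7 4
0       -7 4 0
negate  -7 4 0
rot     4 0 -7
swap    4 -7 0
swap    4 0 -7
swap    4 -7 0

[4, -7, 0]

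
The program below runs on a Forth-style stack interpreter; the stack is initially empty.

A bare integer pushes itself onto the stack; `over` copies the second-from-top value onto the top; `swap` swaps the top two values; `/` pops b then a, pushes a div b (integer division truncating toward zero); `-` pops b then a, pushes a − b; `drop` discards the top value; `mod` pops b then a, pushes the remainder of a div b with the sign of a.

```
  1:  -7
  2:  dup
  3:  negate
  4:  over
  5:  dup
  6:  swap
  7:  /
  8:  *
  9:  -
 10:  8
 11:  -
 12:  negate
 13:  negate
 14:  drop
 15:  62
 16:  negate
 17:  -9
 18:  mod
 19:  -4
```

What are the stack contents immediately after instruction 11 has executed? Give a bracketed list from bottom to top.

[-22]

-7     -> [-7]
dup    -> [-7, -7]
negate -> [-7, 7]
over   -> [-7, 7, -7]
dup    -> [-7, 7, -7, -7]
swap   -> [-7, 7, -7, -7]
/      -> [-7, 7, 1]
*      -> [-7, 7]
-      -> [-14]
8      -> [-14, 8]
-      -> [-22]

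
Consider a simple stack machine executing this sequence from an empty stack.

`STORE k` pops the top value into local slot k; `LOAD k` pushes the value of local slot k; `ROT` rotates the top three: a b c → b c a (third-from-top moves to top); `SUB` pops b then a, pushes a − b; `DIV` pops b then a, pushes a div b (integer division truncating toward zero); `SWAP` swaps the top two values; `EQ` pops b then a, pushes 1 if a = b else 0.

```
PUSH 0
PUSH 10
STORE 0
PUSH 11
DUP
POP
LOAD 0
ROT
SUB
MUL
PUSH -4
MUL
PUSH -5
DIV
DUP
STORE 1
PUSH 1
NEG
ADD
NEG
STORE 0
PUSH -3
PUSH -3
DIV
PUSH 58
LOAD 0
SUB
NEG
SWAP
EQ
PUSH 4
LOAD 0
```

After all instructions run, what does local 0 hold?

-87

PUSH 0  -> [0]
PUSH 10 -> [0, 10]
STORE 0 -> [0]
PUSH 11 -> [0, 11]
DUP     -> [0, 11, 11]
POP     -> [0, 11]
LOAD 0  -> [0, 11, 10]
ROT     -> [11, 10, 0]
SUB     -> [11, 10]
MUL     -> [110]
PUSH -4 -> [110, -4]
MUL     -> [-440]
PUSH -5 -> [-440, -5]
DIV     -> [88]
DUP     -> [88, 88]
STORE 1 -> [88]
PUSH 1  -> [88, 1]
NEG     -> [88, -1]
ADD     -> [87]
NEG     -> [-87]
STORE 0 -> []
PUSH -3 -> [-3]
PUSH -3 -> [-3, -3]
DIV     -> [1]
PUSH 58 -> [1, 58]
LOAD 0  -> [1, 58, -87]
SUB     -> [1, 145]
NEG     -> [1, -145]
SWAP    -> [-145, 1]
EQ      -> [0]
PUSH 4  -> [0, 4]
LOAD 0  -> [0, 4, -87]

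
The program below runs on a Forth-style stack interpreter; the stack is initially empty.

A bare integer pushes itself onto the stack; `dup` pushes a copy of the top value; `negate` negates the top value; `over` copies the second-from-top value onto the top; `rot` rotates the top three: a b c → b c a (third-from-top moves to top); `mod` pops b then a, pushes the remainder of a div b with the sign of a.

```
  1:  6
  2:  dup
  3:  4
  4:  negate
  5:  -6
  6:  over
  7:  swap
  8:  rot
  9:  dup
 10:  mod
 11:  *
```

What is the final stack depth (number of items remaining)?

6       [6]
dup     [6, 6]
4       [6, 6, 4]
negate  [6, 6, -4]
-6      [6, 6, -4, -6]
over    [6, 6, -4, -6, -4]
swap    [6, 6, -4, -4, -6]
rot     [6, 6, -4, -6, -4]
dup     [6, 6, -4, -6, -4, -4]
mod     [6, 6, -4, -6, 0]
*       [6, 6, -4, 0]

4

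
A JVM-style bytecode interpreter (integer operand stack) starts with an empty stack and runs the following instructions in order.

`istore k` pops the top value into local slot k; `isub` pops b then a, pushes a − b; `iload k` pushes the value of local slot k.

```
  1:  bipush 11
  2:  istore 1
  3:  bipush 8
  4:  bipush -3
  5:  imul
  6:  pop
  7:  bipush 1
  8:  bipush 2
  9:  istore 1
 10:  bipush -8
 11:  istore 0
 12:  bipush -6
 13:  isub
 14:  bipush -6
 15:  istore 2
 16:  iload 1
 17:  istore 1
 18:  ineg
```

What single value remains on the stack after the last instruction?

-7

bipush 11 : [11]
istore 1  : []
bipush 8  : [8]
bipush -3 : [8, -3]
imul      : [-24]
pop       : []
bipush 1  : [1]
bipush 2  : [1, 2]
istore 1  : [1]
bipush -8 : [1, -8]
istore 0  : [1]
bipush -6 : [1, -6]
isub      : [7]
bipush -6 : [7, -6]
istore 2  : [7]
iload 1   : [7, 2]
istore 1  : [7]
ineg      : [-7]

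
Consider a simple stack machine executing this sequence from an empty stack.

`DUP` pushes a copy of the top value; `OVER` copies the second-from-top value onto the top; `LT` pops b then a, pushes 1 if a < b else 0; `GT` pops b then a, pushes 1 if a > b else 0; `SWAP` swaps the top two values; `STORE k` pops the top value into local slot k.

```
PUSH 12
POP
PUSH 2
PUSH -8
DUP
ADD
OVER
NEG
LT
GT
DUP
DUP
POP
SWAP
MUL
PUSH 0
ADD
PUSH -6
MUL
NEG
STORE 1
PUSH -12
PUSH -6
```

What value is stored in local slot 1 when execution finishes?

6

PUSH 12  -> 12
POP      -> (empty)
PUSH 2   -> 2
PUSH -8  -> 2 -8
DUP      -> 2 -8 -8
ADD      -> 2 -16
OVER     -> 2 -16 2
NEG      -> 2 -16 -2
LT       -> 2 1
GT       -> 1
DUP      -> 1 1
DUP      -> 1 1 1
POP      -> 1 1
SWAP     -> 1 1
MUL      -> 1
PUSH 0   -> 1 0
ADD      -> 1
PUSH -6  -> 1 -6
MUL      -> -6
NEG      -> 6
STORE 1  -> (empty)
PUSH -12 -> -12
PUSH -6  -> -12 -6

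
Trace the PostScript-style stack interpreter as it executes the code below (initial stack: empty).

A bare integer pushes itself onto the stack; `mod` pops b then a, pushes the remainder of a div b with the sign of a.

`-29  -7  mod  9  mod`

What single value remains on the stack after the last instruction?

-1

-29 → -29
-7  → -29 -7
mod → -1
9   → -1 9
mod → -1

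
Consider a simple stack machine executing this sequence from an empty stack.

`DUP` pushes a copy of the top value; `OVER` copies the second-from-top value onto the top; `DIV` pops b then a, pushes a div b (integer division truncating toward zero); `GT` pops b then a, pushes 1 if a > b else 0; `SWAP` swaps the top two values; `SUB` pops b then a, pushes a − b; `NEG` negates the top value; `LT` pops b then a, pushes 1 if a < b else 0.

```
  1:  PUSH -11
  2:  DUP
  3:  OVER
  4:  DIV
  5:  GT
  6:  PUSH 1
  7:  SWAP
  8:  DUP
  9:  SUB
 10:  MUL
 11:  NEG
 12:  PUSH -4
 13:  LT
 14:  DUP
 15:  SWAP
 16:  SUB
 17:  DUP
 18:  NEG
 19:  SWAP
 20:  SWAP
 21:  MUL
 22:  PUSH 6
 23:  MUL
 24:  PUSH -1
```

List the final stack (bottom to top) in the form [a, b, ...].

[0, -1]

PUSH -11  -11
DUP       -11 -11
OVER      -11 -11 -11
DIV       -11 1
GT        0
PUSH 1    0 1
SWAP      1 0
DUP       1 0 0
SUB       1 0
MUL       0
NEG       0
PUSH -4   0 -4
LT        0
DUP       0 0
SWAP      0 0
SUB       0
DUP       0 0
NEG       0 0
SWAP      0 0
SWAP      0 0
MUL       0
PUSH 6    0 6
MUL       0
PUSH -1   0 -1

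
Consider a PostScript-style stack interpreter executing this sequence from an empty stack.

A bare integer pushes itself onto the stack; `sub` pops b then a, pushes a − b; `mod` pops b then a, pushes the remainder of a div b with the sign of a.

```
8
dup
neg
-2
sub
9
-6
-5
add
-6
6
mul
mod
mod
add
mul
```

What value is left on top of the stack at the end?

24

8   -> [8]
dup -> [8, 8]
neg -> [8, -8]
-2  -> [8, -8, -2]
sub -> [8, -6]
9   -> [8, -6, 9]
-6  -> [8, -6, 9, -6]
-5  -> [8, -6, 9, -6, -5]
add -> [8, -6, 9, -11]
-6  -> [8, -6, 9, -11, -6]
6   -> [8, -6, 9, -11, -6, 6]
mul -> [8, -6, 9, -11, -36]
mod -> [8, -6, 9, -11]
mod -> [8, -6, 9]
add -> [8, 3]
mul -> [24]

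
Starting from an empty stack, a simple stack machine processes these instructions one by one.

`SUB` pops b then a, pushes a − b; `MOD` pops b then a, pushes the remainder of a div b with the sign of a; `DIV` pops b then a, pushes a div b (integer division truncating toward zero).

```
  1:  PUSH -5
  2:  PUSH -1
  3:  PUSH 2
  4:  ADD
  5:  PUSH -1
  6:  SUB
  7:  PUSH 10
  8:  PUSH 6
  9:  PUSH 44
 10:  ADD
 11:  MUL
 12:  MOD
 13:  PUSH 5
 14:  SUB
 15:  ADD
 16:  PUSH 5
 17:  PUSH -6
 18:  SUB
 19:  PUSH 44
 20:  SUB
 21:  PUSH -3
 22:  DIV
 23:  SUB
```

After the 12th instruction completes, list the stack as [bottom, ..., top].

PUSH -5 → -5
PUSH -1 → -5 -1
PUSH 2  → -5 -1 2
ADD     → -5 1
PUSH -1 → -5 1 -1
SUB     → -5 2
PUSH 10 → -5 2 10
PUSH 6  → -5 2 10 6
PUSH 44 → -5 2 10 6 44
ADD     → -5 2 10 50
MUL     → -5 2 500
MOD     → -5 2

[-5, 2]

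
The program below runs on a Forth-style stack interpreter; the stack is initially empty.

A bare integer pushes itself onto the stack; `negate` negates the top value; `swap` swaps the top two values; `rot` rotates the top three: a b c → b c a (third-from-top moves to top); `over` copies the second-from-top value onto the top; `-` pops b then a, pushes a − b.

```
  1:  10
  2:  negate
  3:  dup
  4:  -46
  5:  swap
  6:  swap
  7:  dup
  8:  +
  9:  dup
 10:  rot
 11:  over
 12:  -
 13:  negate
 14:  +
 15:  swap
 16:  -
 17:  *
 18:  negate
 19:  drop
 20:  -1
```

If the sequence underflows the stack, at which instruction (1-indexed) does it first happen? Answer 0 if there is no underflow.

10      10
negate  -10
dup     -10 -10
-46     -10 -10 -46
swap    -10 -46 -10
swap    -10 -10 -46
dup     -10 -10 -46 -46
+       -10 -10 -92
dup     -10 -10 -92 -92
rot     -10 -92 -92 -10
over    -10 -92 -92 -10 -92
-       -10 -92 -92 82
negate  -10 -92 -92 -82
+       -10 -92 -174
swap    -10 -174 -92
-       -10 -82
*       820
negate  -820
drop    (empty)
-1      -1

0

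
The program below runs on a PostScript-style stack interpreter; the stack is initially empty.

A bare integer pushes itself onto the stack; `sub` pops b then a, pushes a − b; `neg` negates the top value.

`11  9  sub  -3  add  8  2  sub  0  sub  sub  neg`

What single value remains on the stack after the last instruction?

11  : [11]
9   : [11, 9]
sub : [2]
-3  : [2, -3]
add : [-1]
8   : [-1, 8]
2   : [-1, 8, 2]
sub : [-1, 6]
0   : [-1, 6, 0]
sub : [-1, 6]
sub : [-7]
neg : [7]

7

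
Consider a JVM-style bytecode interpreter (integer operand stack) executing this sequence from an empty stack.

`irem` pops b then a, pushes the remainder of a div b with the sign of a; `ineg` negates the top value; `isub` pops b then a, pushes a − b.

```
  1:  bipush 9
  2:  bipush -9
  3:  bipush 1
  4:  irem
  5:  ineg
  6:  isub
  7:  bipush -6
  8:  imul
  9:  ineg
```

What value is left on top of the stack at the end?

54

bipush 9  → 9
bipush -9 → 9 -9
bipush 1  → 9 -9 1
irem      → 9 0
ineg      → 9 0
isub      → 9
bipush -6 → 9 -6
imul      → -54
ineg      → 54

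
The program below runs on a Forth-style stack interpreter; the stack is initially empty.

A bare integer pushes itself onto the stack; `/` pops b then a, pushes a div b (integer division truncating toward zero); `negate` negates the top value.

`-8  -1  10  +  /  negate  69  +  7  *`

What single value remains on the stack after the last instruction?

483

-8      -8
-1      -8 -1
10      -8 -1 10
+       -8 9
/       0
negate  0
69      0 69
+       69
7       69 7
*       483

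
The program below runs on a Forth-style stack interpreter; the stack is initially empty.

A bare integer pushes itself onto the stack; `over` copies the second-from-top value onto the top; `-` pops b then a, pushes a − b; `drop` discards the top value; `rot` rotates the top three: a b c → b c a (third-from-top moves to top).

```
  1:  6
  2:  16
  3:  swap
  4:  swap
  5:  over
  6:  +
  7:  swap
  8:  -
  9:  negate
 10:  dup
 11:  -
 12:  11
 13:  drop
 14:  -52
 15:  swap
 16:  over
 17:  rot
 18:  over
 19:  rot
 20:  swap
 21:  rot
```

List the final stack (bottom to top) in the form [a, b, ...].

6       [6]
16      [6, 16]
swap    [16, 6]
swap    [6, 16]
over    [6, 16, 6]
+       [6, 22]
swap    [22, 6]
-       [16]
negate  [-16]
dup     [-16, -16]
-       [0]
11      [0, 11]
drop    [0]
-52     [0, -52]
swap    [-52, 0]
over    [-52, 0, -52]
rot     [0, -52, -52]
over    [0, -52, -52, -52]
rot     [0, -52, -52, -52]
swap    [0, -52, -52, -52]
rot     [0, -52, -52, -52]

[0, -52, -52, -52]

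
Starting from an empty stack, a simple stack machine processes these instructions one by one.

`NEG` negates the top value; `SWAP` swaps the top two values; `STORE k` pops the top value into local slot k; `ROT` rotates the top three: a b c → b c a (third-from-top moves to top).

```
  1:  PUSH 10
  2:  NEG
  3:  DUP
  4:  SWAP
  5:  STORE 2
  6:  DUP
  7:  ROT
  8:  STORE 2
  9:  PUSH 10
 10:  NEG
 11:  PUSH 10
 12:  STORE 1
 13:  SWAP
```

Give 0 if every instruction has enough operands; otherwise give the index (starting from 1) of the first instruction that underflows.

PUSH 10 -> 10
NEG     -> -10
DUP     -> -10 -10
SWAP    -> -10 -10
STORE 2 -> -10
DUP     -> -10 -10
ROT  — needs 3 operands, stack has 2 → underflow

7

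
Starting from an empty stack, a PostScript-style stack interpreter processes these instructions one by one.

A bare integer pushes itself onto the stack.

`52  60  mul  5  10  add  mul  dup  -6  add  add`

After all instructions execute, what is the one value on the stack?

52  → 52
60  → 52 60
mul → 3120
5   → 3120 5
10  → 3120 5 10
add → 3120 15
mul → 46800
dup → 46800 46800
-6  → 46800 46800 -6
add → 46800 46794
add → 93594

93594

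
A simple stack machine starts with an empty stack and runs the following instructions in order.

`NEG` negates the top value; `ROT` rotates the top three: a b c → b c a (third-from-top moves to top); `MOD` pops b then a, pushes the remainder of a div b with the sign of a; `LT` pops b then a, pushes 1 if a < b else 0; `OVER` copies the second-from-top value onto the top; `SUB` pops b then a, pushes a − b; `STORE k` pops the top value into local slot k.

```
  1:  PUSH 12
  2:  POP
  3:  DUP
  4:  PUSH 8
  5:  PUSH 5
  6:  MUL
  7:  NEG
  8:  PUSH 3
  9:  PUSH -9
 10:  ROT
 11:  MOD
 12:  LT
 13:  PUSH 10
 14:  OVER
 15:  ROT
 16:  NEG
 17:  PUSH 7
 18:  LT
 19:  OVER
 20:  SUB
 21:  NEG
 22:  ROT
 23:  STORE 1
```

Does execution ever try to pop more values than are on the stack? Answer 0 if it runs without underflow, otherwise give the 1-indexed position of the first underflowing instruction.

PUSH 12 → 12
POP     → (empty)
DUP  — needs 1 operand, stack has 0 → underflow

3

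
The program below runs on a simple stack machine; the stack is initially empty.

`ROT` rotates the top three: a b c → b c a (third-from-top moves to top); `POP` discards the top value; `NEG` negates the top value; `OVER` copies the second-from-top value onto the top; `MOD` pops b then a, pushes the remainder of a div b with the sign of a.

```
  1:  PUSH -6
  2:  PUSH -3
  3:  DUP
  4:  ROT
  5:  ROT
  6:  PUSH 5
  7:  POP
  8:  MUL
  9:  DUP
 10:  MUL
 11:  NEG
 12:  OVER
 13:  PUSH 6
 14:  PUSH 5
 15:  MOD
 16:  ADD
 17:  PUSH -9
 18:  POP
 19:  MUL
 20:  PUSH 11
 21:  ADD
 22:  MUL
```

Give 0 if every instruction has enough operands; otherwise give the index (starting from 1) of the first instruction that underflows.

PUSH -6 → -6
PUSH -3 → -6 -3
DUP     → -6 -3 -3
ROT     → -3 -3 -6
ROT     → -3 -6 -3
PUSH 5  → -3 -6 -3 5
POP     → -3 -6 -3
MUL     → -3 18
DUP     → -3 18 18
MUL     → -3 324
NEG     → -3 -324
OVER    → -3 -324 -3
PUSH 6  → -3 -324 -3 6
PUSH 5  → -3 -324 -3 6 5
MOD     → -3 -324 -3 1
ADD     → -3 -324 -2
PUSH -9 → -3 -324 -2 -9
POP     → -3 -324 -2
MUL     → -3 648
PUSH 11 → -3 648 11
ADD     → -3 659
MUL     → -1977

0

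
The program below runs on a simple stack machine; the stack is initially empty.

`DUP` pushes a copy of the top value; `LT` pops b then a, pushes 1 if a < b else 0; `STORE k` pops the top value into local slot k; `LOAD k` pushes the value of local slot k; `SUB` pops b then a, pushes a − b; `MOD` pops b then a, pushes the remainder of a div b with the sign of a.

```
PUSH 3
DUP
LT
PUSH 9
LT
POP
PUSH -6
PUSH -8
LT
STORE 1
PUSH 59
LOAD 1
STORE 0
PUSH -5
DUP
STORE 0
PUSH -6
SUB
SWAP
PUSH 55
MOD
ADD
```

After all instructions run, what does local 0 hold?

-5

PUSH 3  → 3
DUP     → 3 3
LT      → 0
PUSH 9  → 0 9
LT      → 1
POP     → (empty)
PUSH -6 → -6
PUSH -8 → -6 -8
LT      → 0
STORE 1 → (empty)
PUSH 59 → 59
LOAD 1  → 59 0
STORE 0 → 59
PUSH -5 → 59 -5
DUP     → 59 -5 -5
STORE 0 → 59 -5
PUSH -6 → 59 -5 -6
SUB     → 59 1
SWAP    → 1 59
PUSH 55 → 1 59 55
MOD     → 1 4
ADD     → 5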